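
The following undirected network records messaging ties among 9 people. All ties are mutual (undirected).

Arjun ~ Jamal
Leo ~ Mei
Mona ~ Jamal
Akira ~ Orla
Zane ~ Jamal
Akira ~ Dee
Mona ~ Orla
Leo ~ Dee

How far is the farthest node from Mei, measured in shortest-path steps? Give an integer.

Distances from Mei: Akira:3, Arjun:7, Dee:2, Jamal:6, Leo:1, Mona:5, Orla:4, Zane:7.
The largest is 7 (to Zane and Arjun), so the eccentricity of Mei is 7.

7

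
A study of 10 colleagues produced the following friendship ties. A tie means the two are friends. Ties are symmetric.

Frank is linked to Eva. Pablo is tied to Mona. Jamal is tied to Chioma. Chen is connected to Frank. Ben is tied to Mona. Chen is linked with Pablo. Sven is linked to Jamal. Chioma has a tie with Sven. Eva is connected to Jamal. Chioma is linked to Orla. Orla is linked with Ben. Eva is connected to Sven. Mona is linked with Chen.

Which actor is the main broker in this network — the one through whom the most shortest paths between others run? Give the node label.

Eva

Unnormalized betweenness of each node: Ben:20/3, Chen:26/3, Chioma:22/3, Eva:28/3, Frank:9, Jamal:5/2, Mona:7, Orla:7, Pablo:0, Sven:5/2.
Eva has the largest value, 28/3, making it the main broker — the node through which the most shortest paths run.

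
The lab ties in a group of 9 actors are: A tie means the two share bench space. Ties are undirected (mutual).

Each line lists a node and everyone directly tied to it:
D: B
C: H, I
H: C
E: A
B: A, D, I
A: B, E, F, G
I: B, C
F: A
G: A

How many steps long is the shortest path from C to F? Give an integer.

4

One shortest route is C – I – B – A – F, which uses 4 edges, and at distance 3 from C we only reach {A, D}, which does not include F. So d(C,F) = 4.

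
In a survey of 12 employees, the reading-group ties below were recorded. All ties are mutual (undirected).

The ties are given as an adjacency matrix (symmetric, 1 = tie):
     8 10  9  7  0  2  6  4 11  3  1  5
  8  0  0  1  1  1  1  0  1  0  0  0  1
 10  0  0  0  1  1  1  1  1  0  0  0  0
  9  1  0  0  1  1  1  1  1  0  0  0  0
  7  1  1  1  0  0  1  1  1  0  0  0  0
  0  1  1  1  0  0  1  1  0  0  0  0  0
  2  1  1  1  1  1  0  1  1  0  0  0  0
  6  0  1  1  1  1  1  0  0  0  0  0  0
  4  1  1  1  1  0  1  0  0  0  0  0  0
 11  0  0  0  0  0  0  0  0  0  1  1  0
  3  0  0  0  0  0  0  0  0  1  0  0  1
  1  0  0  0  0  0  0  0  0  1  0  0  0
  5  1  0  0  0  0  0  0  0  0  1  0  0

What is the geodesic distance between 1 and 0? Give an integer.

One shortest route is 1 – 11 – 3 – 5 – 8 – 0, which uses 5 edges, and at distance 4 from 1 we only reach {8}, which does not include 0. So d(1,0) = 5.

5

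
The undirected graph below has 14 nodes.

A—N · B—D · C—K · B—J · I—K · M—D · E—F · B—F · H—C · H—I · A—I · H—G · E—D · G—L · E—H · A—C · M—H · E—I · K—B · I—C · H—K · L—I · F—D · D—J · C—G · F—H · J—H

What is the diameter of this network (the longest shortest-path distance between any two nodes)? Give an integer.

4

Eccentricity of each node (its greatest distance to any other): A:3, B:4, C:3, D:4, E:3, F:4, G:3, H:3, I:2, J:4, K:3, L:3, M:4, N:4.
The maximum eccentricity is 4, realized for instance by the pair F–N via F – H – C – A – N. So the diameter is 4.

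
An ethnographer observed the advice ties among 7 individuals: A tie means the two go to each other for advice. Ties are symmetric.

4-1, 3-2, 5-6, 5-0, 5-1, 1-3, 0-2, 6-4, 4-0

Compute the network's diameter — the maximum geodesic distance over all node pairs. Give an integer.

Eccentricity of each node (its greatest distance to any other): 0:2, 1:2, 2:3, 3:3, 4:2, 5:2, 6:3.
The maximum eccentricity is 3, realized for instance by the pair 3–6 via 3 – 1 – 4 – 6. So the diameter is 3.

3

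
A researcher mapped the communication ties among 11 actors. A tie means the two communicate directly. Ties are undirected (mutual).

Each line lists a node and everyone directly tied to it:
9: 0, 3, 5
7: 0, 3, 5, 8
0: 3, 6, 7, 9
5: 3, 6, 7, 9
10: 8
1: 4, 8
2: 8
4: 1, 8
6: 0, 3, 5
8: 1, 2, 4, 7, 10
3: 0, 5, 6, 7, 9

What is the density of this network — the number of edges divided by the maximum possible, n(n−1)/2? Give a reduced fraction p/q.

There are 17 edges and 11 nodes, so the maximum possible is C(11,2) = 55.
Density = 17/55.

17/55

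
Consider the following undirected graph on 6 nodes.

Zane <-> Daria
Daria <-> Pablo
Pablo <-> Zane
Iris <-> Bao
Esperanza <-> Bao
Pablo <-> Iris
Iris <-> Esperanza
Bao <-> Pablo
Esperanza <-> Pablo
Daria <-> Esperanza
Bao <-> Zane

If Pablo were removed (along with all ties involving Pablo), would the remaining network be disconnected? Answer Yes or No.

Even without Pablo, every remaining node can still reach every other (the residual graph is connected), so Pablo is not a cut vertex.

No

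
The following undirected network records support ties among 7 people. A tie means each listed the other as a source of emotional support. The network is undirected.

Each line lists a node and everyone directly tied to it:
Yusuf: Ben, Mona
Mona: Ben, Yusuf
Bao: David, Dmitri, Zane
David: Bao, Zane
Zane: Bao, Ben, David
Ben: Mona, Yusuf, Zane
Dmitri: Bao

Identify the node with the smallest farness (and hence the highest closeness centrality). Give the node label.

Zane

Farness (sum of distances to all others) for each node — Bao:11, Ben:10, David:12, Dmitri:16, Mona:14, Yusuf:14, Zane:9.
The smallest farness is 9, for Zane, so Zane has the highest closeness.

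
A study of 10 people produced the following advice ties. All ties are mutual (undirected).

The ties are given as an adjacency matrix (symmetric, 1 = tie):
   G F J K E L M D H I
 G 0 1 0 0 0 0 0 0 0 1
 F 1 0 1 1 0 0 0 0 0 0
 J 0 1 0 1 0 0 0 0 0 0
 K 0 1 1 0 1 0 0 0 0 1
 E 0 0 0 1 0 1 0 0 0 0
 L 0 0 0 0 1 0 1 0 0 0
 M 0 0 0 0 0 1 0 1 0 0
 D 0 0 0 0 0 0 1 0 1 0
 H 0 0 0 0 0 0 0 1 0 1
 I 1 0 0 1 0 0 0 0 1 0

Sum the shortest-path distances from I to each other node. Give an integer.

17

Distances from I: D:2, E:2, F:2, G:1, H:1, J:2, K:1, L:3, M:3.
Sum = 2 + 2 + 2 + 1 + 1 + 2 + 1 + 3 + 3 = 17.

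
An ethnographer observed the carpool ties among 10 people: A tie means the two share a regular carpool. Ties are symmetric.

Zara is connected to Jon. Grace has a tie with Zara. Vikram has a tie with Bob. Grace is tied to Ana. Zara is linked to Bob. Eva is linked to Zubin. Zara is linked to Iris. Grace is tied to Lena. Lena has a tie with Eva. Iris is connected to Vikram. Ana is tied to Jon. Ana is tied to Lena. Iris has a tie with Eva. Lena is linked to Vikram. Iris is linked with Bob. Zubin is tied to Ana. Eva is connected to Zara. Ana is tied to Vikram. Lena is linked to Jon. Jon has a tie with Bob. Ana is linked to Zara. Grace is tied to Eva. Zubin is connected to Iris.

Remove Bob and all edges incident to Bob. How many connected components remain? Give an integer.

1

Bob's neighbors (Iris, Jon, Vikram, and Zara) remain reachable from one another through other ties, so the rest of the network stays in one piece.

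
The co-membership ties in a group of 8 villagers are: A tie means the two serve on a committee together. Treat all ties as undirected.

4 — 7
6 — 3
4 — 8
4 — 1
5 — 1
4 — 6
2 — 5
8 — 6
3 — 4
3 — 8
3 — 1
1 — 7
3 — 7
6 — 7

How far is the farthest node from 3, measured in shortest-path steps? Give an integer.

3

Distances from 3: 1:1, 2:3, 4:1, 5:2, 6:1, 7:1, 8:1.
The largest is 3 (to 2), so the eccentricity of 3 is 3.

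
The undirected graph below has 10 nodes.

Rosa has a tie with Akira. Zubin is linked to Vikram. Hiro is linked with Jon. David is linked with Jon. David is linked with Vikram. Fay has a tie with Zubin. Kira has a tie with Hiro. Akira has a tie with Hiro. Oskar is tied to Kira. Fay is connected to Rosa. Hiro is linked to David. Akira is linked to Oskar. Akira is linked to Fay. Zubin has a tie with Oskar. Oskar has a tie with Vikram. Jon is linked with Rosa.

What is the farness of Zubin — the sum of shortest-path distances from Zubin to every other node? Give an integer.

Distances from Zubin: Akira:2, David:2, Fay:1, Hiro:3, Jon:3, Kira:2, Oskar:1, Rosa:2, Vikram:1.
Sum = 2 + 2 + 1 + 3 + 3 + 2 + 1 + 2 + 1 = 17.

17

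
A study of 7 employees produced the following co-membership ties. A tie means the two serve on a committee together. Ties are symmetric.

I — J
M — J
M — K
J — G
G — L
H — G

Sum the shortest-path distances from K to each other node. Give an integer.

17

Distances from K: G:3, H:4, I:3, J:2, L:4, M:1.
Sum = 3 + 4 + 3 + 2 + 4 + 1 = 17.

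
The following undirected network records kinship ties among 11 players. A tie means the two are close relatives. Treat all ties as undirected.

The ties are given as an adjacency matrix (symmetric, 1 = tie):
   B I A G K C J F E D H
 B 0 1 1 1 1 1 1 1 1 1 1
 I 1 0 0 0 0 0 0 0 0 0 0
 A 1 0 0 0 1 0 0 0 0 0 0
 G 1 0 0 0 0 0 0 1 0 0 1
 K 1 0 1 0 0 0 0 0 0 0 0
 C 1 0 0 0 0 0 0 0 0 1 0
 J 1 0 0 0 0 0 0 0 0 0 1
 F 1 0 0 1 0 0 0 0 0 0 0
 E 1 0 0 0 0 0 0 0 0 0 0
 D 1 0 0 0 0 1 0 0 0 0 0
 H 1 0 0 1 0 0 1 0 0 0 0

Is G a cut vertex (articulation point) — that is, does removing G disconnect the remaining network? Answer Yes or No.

Even without G, every remaining node can still reach every other (the residual graph is connected), so G is not a cut vertex.

No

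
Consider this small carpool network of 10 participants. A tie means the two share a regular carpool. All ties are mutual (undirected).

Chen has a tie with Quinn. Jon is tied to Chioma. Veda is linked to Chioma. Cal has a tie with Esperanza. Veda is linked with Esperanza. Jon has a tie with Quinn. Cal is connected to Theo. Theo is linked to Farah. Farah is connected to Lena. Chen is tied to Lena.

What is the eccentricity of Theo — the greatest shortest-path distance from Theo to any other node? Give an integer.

Distances from Theo: Cal:1, Chen:3, Chioma:4, Esperanza:2, Farah:1, Jon:5, Lena:2, Quinn:4, Veda:3.
The largest is 5 (to Jon), so the eccentricity of Theo is 5.

5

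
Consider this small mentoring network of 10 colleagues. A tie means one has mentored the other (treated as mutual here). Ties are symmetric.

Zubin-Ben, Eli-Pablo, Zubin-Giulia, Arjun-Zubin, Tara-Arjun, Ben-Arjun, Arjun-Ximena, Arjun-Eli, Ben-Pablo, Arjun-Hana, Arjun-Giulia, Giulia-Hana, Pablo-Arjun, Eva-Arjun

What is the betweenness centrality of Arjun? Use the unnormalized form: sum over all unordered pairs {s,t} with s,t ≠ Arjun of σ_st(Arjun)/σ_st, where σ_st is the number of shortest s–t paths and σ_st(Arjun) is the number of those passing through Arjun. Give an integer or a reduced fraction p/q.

Pairs whose geodesics pass through Arjun — Tara–Hana: 1; Tara–Giulia: 1; Tara–Pablo: 1; Tara–Ximena: 1; Tara–Eli: 1; Tara–Eva: 1; Tara–Zubin: 1; Tara–Ben: 1; Hana–Pablo: 1; Hana–Ximena: 1; Hana–Eli: 1; Hana–Eva: 1; Hana–Zubin: 1/2; Hana–Ben: 1 … (+17 more pairs).
All other pairs contribute 0.
Summing the contributions gives betweenness(Arjun) = 29.

29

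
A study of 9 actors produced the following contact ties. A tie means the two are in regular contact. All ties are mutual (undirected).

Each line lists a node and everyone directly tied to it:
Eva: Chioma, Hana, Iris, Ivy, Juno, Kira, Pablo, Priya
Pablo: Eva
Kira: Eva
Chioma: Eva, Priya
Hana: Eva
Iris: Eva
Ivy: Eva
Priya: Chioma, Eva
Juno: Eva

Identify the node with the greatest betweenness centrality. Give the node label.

Eva

Unnormalized betweenness of each node: Chioma:0, Eva:27, Hana:0, Iris:0, Ivy:0, Juno:0, Kira:0, Pablo:0, Priya:0.
Eva has the largest value, 27, making it the main broker — the node through which the most shortest paths run.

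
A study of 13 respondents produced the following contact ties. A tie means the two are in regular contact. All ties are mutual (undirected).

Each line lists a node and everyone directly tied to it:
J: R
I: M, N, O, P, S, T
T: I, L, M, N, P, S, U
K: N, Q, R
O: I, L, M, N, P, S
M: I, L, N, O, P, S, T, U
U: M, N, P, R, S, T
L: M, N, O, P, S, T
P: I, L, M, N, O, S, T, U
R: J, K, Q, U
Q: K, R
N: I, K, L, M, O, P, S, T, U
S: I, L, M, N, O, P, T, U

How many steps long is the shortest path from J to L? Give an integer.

4

One shortest route is J – R – U – T – L, which uses 4 edges, and at distance 3 from J we only reach {M, N, P, S, T}, which does not include L. So d(J,L) = 4.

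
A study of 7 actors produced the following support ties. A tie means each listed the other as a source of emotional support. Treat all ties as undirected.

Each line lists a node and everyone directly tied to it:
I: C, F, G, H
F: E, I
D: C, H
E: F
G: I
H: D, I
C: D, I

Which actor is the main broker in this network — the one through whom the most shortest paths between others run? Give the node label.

Unnormalized betweenness of each node: C:2, D:1/2, E:0, F:5, G:0, H:2, I:23/2.
I has the largest value, 23/2, making it the main broker — the node through which the most shortest paths run.

I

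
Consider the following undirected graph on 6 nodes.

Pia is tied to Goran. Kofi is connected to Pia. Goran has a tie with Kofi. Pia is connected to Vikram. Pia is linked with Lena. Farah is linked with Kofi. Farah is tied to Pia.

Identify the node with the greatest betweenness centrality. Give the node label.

Pia

Unnormalized betweenness of each node: Farah:0, Goran:0, Kofi:1/2, Lena:0, Pia:15/2, Vikram:0.
Pia has the largest value, 15/2, making it the main broker — the node through which the most shortest paths run.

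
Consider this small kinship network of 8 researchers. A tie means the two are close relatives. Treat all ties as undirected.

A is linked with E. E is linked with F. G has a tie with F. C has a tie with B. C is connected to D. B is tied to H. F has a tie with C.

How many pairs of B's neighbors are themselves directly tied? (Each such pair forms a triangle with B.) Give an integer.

0

B's neighbors are C and H, but none of them are tied to each other, so no triangle contains B.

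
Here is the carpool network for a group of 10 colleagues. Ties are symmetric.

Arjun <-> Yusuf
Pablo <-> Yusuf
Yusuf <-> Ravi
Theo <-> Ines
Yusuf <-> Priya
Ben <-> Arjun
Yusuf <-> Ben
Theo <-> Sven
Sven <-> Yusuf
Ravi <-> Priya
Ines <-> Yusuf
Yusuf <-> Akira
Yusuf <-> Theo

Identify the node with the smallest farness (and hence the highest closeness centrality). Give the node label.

Farness (sum of distances to all others) for each node — Akira:17, Arjun:16, Ben:16, Ines:16, Pablo:17, Priya:16, Ravi:16, Sven:16, Theo:15, Yusuf:9.
The smallest farness is 9, for Yusuf, so Yusuf has the highest closeness.

Yusuf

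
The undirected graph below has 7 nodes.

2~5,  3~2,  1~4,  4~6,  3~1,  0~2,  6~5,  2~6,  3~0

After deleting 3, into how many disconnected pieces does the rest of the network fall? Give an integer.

1

3's neighbors (0, 1, and 2) remain reachable from one another through other ties, so the rest of the network stays in one piece.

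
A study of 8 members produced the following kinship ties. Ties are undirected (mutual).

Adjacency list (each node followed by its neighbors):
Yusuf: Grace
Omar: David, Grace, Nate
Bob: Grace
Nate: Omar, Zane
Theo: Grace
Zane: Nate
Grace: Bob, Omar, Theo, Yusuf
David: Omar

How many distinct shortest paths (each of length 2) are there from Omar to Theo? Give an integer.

The shortest distance is 2, and the only length-2 path is Omar–Grace–Theo. So there is exactly 1 shortest path.

1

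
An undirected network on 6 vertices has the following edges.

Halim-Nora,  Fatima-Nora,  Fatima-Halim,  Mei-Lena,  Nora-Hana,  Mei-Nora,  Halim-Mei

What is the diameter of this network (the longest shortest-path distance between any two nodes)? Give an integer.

Eccentricity of each node (its greatest distance to any other): Fatima:3, Halim:2, Hana:3, Lena:3, Mei:2, Nora:2.
The maximum eccentricity is 3, realized for instance by the pair Hana–Lena via Hana – Nora – Mei – Lena. So the diameter is 3.

3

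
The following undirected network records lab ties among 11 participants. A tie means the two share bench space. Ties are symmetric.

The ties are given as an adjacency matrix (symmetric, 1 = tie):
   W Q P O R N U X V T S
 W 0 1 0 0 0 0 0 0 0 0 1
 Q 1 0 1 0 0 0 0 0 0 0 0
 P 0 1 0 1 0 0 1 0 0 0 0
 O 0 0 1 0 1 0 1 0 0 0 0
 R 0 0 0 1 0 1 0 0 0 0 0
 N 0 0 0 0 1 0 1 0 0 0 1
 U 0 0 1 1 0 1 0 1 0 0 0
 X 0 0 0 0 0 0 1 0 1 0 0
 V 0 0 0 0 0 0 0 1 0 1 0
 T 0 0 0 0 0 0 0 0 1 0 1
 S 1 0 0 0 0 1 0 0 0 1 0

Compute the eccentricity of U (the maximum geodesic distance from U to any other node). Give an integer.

3

Distances from U: N:1, O:1, P:1, Q:2, R:2, S:2, T:3, V:2, W:3, X:1.
The largest is 3 (to W and T), so the eccentricity of U is 3.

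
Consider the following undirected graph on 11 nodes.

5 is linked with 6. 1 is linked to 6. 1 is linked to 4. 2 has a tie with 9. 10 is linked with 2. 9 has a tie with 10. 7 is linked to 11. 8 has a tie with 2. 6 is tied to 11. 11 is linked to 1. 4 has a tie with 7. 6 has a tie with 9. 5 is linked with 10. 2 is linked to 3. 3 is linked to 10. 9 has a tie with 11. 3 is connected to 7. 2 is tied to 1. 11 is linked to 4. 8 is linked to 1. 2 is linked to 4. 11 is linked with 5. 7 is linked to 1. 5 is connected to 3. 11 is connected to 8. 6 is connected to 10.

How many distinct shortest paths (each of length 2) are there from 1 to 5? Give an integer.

2

The shortest distance is 2. The length-2 paths are: 1–6–5; 1–11–5.
That gives 2 distinct shortest paths.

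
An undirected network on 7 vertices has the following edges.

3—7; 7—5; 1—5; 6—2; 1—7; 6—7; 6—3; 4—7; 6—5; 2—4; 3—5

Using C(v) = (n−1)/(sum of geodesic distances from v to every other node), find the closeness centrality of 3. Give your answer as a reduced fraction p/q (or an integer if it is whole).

2/3

Distances from 3: 1:2, 2:2, 4:2, 5:1, 6:1, 7:1. Sum = 9.
n = 7, so closeness = 6/9 = 2/3.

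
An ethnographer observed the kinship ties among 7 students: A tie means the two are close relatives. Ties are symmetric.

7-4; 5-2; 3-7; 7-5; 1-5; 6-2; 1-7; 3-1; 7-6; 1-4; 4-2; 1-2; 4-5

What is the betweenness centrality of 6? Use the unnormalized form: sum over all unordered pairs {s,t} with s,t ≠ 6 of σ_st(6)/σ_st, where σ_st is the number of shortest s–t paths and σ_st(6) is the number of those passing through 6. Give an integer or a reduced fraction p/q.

Pairs whose geodesics pass through 6 — 7–2: 1/4.
All other pairs contribute 0.
Summing the contributions gives betweenness(6) = 1/4.

1/4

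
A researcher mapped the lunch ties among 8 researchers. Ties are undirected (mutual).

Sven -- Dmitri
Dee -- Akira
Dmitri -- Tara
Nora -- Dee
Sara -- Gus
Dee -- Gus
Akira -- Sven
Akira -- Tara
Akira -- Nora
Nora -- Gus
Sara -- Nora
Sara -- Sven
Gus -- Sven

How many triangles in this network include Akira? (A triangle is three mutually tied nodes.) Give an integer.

Akira's neighbors: Dee, Nora, Sven, and Tara.
Neighbor pairs that are themselves tied: Akira–Dee–Nora. Each forms one triangle with Akira, for 1 in total.

1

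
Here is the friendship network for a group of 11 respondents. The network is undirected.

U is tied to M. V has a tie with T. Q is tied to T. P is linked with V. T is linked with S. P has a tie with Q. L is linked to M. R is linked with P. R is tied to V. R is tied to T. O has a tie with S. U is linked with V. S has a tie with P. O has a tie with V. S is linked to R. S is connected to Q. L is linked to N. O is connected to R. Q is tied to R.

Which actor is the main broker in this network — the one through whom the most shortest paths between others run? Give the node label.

Unnormalized betweenness of each node: L:9, M:16, N:0, O:5/4, P:35/12, Q:1/4, R:13/3, S:17/12, T:35/12, U:21, V:299/12.
V has the largest value, 299/12, making it the main broker — the node through which the most shortest paths run.

V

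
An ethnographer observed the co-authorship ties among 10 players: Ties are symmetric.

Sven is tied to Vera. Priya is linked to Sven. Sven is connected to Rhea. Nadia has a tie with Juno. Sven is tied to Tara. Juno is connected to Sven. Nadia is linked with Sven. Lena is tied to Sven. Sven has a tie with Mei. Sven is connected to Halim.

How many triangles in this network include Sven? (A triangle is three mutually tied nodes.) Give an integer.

1

Sven's neighbors: Halim, Juno, Lena, Mei, Nadia, Priya, Rhea, Tara, and Vera.
Neighbor pairs that are themselves tied: Sven–Juno–Nadia. Each forms one triangle with Sven, for 1 in total.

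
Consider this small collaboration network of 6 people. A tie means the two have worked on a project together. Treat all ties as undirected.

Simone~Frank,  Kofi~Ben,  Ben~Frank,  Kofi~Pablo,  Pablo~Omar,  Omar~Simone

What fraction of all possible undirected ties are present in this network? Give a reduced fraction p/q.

2/5

There are 6 edges and 6 nodes, so the maximum possible is C(6,2) = 15.
Density = 6/15 = 2/5.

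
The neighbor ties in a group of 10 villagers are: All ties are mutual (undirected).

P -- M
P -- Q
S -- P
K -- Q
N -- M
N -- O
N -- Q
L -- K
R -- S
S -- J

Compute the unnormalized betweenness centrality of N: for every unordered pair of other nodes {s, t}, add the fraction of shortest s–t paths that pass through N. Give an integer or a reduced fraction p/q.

19/2

Pairs whose geodesics pass through N — Q–O: 1; Q–M: 1/2; J–O: 2/2; S–O: 2/2; K–O: 1; K–M: 1/2; O–M: 1; O–R: 2/2; O–L: 1; O–P: 2/2; M–L: 1/2.
All other pairs contribute 0.
Summing the contributions gives betweenness(N) = 19/2.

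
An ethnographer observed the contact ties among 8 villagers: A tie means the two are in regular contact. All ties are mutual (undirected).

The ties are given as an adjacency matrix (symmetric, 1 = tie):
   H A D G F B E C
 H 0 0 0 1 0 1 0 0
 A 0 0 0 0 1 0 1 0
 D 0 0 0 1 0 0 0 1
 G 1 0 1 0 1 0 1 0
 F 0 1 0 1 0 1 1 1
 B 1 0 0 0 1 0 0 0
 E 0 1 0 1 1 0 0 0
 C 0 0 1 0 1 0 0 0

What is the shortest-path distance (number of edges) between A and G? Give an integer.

One shortest route is A – F – G, which uses 2 edges, and A and G are not directly tied, so nothing shorter exists. So d(A,G) = 2.

2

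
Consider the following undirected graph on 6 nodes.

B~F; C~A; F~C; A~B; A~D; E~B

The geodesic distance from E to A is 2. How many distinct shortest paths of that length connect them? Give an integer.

The shortest distance is 2, and the only length-2 path is E–B–A. So there is exactly 1 shortest path.

1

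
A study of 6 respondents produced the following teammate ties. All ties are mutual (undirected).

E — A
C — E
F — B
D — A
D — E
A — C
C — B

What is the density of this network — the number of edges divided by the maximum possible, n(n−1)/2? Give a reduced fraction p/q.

There are 7 edges and 6 nodes, so the maximum possible is C(6,2) = 15.
Density = 7/15.

7/15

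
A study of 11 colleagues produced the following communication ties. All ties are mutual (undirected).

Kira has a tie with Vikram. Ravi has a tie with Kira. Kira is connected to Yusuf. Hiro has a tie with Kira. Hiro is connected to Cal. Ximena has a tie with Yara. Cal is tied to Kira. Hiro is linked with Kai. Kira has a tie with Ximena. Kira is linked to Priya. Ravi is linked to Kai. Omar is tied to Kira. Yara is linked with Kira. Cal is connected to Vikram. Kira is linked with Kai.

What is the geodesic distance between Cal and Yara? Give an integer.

2

One shortest route is Cal – Kira – Yara, which uses 2 edges, and Cal and Yara are not directly tied, so nothing shorter exists. So d(Cal,Yara) = 2.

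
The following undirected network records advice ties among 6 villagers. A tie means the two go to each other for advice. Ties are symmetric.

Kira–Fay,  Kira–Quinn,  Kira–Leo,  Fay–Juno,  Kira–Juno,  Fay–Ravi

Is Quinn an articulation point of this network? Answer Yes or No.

No

Even without Quinn, every remaining node can still reach every other (the residual graph is connected), so Quinn is not a cut vertex.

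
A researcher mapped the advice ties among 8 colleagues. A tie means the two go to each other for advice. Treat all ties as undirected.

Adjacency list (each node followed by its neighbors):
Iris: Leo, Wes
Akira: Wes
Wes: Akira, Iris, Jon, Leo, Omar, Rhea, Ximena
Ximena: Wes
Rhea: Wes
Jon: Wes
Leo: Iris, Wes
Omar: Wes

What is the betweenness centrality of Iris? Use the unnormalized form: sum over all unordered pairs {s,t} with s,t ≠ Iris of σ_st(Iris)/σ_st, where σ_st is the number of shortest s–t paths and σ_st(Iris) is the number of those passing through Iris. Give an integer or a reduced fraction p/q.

No shortest path between any pair of other nodes passes through Iris.
Summing the contributions gives betweenness(Iris) = 0.

0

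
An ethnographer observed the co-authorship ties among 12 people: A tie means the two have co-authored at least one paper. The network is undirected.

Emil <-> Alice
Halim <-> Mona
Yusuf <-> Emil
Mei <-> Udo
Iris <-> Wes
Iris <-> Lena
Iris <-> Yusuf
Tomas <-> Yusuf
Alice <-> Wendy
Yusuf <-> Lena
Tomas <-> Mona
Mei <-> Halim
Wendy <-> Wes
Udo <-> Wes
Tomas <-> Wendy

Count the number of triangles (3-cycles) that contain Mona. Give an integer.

0

Mona's neighbors are Halim and Tomas, but none of them are tied to each other, so no triangle contains Mona.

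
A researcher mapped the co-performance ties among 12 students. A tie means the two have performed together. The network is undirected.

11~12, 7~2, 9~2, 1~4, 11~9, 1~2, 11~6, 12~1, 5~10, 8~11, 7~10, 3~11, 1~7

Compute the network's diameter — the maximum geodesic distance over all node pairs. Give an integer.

Eccentricity of each node (its greatest distance to any other): 1:3, 2:3, 3:6, 4:4, 5:6, 6:6, 7:4, 8:6, 9:4, 10:5, 11:5, 12:4.
The maximum eccentricity is 6, realized for instance by the pair 8–5 via 8 – 11 – 12 – 1 – 7 – 10 – 5. So the diameter is 6.

6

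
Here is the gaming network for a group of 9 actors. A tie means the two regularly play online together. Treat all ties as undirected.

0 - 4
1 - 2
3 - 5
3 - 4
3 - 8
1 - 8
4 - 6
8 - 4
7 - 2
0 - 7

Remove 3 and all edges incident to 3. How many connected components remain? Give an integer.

Without 3, the remaining ties split the others into: {0, 1, 2, 4, 6, 7, 8}; {5}.
That's 2 separate components.

2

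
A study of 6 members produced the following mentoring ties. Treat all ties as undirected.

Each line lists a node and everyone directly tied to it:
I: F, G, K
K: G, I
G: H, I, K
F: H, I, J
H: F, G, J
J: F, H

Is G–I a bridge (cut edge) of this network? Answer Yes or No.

Even without that edge, G still reaches I via G – K – I, so the network stays connected. Not a bridge.

No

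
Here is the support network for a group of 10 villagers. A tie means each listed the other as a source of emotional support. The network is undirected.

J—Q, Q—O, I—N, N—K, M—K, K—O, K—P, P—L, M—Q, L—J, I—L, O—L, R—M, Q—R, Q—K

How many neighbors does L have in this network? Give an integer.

L is directly tied to I, J, O, and P. That is 4 neighbors, so the degree of L is 4.

4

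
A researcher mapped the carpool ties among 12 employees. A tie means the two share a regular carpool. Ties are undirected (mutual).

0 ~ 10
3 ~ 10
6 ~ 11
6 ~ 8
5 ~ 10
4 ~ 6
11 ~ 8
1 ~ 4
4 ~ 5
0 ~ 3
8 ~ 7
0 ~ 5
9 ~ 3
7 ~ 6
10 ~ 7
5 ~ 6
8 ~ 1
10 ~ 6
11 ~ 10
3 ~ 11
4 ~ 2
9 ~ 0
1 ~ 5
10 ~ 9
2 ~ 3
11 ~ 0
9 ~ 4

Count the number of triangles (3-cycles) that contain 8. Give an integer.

8's neighbors: 1, 6, 7, and 11.
Neighbor pairs that are themselves tied: 8–6–7; 8–6–11. Each forms one triangle with 8, for 2 in total.

2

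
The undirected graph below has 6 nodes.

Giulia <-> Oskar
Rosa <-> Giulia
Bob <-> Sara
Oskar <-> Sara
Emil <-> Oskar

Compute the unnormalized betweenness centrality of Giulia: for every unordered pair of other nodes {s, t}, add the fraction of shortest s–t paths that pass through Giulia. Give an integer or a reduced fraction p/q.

Pairs whose geodesics pass through Giulia — Rosa–Emil: 1; Rosa–Bob: 1; Rosa–Sara: 1; Rosa–Oskar: 1.
All other pairs contribute 0.
Summing the contributions gives betweenness(Giulia) = 4.

4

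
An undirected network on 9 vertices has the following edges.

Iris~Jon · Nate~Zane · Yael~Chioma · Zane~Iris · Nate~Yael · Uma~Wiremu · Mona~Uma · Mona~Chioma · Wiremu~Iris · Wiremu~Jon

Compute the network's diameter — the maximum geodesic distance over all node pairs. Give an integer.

4

Eccentricity of each node (its greatest distance to any other): Chioma:4, Iris:4, Jon:4, Mona:4, Nate:4, Uma:4, Wiremu:4, Yael:4, Zane:4.
The maximum eccentricity is 4, realized for instance by the pair Yael–Wiremu via Yael – Chioma – Mona – Uma – Wiremu. So the diameter is 4.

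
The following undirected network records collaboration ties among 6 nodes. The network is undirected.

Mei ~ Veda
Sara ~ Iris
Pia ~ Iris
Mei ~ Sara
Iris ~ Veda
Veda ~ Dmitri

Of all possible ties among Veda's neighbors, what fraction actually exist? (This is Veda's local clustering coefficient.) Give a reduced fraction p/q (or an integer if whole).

0

Veda's neighbors: Dmitri, Iris, and Mei (k = 3).
Possible neighbor pairs: C(3,2) = 3. Edges among them: none → e = 0.
Clustering(Veda) = 0/3 = 0.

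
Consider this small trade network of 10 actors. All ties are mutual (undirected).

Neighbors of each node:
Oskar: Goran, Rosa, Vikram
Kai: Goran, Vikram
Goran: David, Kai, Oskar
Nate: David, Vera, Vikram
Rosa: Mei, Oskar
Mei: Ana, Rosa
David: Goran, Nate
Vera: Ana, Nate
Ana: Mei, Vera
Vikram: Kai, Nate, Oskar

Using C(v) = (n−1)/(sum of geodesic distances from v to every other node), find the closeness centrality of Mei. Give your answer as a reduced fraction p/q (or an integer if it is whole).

9/23

Distances from Mei: Ana:1, David:4, Goran:3, Kai:4, Nate:3, Oskar:2, Rosa:1, Vera:2, Vikram:3. Sum = 23.
n = 10, so closeness = 9/23.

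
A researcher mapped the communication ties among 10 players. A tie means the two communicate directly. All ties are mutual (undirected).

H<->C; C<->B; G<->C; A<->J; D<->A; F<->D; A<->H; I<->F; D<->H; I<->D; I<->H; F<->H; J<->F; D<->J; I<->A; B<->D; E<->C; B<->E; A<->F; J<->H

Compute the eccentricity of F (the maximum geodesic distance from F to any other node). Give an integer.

Distances from F: A:1, B:2, C:2, D:1, E:3, G:3, H:1, I:1, J:1.
The largest is 3 (to E and G), so the eccentricity of F is 3.

3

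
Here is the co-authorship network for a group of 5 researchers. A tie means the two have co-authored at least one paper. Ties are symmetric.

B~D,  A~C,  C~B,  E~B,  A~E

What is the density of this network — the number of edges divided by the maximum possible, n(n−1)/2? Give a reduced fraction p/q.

1/2

There are 5 edges and 5 nodes, so the maximum possible is C(5,2) = 10.
Density = 5/10 = 1/2.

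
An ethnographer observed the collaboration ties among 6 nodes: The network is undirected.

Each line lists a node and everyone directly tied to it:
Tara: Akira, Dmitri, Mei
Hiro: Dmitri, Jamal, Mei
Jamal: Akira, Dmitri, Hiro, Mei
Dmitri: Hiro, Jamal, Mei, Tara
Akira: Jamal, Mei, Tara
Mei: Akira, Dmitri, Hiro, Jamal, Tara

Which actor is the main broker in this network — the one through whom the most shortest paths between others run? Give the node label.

Unnormalized betweenness of each node: Akira:1/3, Dmitri:5/6, Hiro:0, Jamal:5/6, Mei:5/3, Tara:1/3.
Mei has the largest value, 5/3, making it the main broker — the node through which the most shortest paths run.

Mei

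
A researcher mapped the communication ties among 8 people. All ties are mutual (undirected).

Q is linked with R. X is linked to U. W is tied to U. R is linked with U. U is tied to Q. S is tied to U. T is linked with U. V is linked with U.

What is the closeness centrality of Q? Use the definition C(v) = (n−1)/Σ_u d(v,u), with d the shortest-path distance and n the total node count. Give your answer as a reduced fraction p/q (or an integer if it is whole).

Distances from Q: R:1, S:2, T:2, U:1, V:2, W:2, X:2. Sum = 12.
n = 8, so closeness = 7/12.

7/12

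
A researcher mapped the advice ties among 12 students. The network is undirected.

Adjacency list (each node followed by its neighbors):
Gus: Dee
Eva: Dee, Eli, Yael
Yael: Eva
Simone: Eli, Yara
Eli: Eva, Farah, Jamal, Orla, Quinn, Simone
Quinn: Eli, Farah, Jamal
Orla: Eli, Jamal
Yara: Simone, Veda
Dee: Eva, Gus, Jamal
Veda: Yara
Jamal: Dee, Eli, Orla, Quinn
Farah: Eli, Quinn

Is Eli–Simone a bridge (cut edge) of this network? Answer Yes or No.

Without the Eli–Simone edge there is no alternate route between Eli and Simone, so the network disconnects. It is a bridge.

Yes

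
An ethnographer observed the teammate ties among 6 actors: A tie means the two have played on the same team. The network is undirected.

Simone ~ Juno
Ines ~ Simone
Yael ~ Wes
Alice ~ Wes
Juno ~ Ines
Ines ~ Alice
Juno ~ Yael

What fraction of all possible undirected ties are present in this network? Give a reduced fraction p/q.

7/15

There are 7 edges and 6 nodes, so the maximum possible is C(6,2) = 15.
Density = 7/15.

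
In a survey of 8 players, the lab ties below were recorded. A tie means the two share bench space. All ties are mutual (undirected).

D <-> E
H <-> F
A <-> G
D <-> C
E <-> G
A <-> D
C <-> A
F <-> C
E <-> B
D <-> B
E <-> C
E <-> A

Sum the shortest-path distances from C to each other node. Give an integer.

10

Distances from C: A:1, B:2, D:1, E:1, F:1, G:2, H:2.
Sum = 1 + 2 + 1 + 1 + 1 + 2 + 2 = 10.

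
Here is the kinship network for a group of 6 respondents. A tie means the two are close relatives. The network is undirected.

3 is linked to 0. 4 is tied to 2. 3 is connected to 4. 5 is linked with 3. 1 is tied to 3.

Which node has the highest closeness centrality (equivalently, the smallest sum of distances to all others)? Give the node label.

Farness (sum of distances to all others) for each node — 0:10, 1:10, 2:12, 3:6, 4:8, 5:10.
The smallest farness is 6, for 3, so 3 has the highest closeness.

3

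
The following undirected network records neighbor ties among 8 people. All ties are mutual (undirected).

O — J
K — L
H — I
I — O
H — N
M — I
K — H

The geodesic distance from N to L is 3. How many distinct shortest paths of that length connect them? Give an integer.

1

The shortest distance is 3, and the only length-3 path is N–H–K–L. So there is exactly 1 shortest path.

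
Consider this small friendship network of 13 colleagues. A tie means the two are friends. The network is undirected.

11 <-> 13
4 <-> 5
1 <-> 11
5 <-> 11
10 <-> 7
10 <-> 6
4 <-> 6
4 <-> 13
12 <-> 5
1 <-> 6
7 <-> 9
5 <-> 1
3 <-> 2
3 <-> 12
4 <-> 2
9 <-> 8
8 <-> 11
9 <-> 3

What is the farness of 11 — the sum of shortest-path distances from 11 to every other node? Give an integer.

Distances from 11: 1:1, 2:3, 3:3, 4:2, 5:1, 6:2, 7:3, 8:1, 9:2, 10:3, 12:2, 13:1.
Sum = 1 + 3 + 3 + 2 + 1 + 2 + 3 + 1 + 2 + 3 + 2 + 1 = 24.

24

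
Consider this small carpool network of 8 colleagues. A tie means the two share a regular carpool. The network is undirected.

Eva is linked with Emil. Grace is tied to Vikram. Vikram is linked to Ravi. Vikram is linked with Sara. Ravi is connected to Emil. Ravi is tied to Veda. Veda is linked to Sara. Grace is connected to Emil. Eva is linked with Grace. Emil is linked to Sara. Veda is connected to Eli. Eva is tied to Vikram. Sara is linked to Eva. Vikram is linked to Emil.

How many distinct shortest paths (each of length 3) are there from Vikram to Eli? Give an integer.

The shortest distance is 3. The length-3 paths are: Vikram–Sara–Veda–Eli; Vikram–Ravi–Veda–Eli.
That gives 2 distinct shortest paths.

2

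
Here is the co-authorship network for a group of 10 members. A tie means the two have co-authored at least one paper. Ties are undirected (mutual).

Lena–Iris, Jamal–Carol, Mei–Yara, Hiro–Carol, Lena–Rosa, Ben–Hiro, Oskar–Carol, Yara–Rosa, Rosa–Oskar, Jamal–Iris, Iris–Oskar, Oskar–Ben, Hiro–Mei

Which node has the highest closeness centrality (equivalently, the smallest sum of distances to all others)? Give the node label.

Oskar

Farness (sum of distances to all others) for each node — Ben:19, Carol:17, Hiro:19, Iris:19, Jamal:21, Lena:21, Mei:21, Oskar:15, Rosa:17, Yara:21.
The smallest farness is 15, for Oskar, so Oskar has the highest closeness.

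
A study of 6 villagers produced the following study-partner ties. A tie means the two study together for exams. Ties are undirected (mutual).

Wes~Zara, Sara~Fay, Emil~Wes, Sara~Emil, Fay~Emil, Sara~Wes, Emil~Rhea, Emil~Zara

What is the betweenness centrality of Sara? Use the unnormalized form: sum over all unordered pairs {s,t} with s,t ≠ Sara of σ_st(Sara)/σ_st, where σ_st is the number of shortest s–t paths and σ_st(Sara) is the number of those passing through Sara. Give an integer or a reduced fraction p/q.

Pairs whose geodesics pass through Sara — Fay–Wes: 1/2.
All other pairs contribute 0.
Summing the contributions gives betweenness(Sara) = 1/2.

1/2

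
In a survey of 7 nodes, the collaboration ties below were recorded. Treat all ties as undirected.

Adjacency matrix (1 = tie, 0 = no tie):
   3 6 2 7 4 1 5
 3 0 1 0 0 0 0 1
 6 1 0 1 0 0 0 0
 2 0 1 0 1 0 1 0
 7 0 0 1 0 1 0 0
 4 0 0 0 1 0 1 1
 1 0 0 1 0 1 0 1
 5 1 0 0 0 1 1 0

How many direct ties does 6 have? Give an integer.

2

6 is directly tied to 2 and 3. That is 2 neighbors, so the degree of 6 is 2.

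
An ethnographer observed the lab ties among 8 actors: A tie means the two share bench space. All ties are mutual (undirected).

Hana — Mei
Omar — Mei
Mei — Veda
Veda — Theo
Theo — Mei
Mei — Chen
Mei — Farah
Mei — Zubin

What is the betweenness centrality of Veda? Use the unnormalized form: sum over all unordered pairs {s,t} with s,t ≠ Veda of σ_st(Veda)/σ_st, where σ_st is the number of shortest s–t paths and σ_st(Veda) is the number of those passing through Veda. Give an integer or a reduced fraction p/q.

0

No shortest path between any pair of other nodes passes through Veda.
Summing the contributions gives betweenness(Veda) = 0.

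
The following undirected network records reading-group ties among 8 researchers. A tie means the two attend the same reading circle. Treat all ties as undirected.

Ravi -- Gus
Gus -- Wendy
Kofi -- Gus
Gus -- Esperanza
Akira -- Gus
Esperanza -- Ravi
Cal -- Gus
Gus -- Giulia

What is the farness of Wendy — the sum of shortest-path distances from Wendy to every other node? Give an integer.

Distances from Wendy: Akira:2, Cal:2, Esperanza:2, Giulia:2, Gus:1, Kofi:2, Ravi:2.
Sum = 2 + 2 + 2 + 2 + 1 + 2 + 2 = 13.

13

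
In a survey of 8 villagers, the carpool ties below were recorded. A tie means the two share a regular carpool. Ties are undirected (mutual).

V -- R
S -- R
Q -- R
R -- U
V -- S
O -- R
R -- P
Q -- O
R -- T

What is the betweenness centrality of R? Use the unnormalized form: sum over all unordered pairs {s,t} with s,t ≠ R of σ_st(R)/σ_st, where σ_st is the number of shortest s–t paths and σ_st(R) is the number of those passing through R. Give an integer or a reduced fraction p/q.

19

Pairs whose geodesics pass through R — U–V: 1; U–O: 1; U–P: 1; U–S: 1; U–Q: 1; U–T: 1; V–O: 1; V–P: 1; V–Q: 1; V–T: 1; O–P: 1; O–S: 1; O–T: 1; P–S: 1 … (+5 more pairs).
All other pairs contribute 0.
Summing the contributions gives betweenness(R) = 19.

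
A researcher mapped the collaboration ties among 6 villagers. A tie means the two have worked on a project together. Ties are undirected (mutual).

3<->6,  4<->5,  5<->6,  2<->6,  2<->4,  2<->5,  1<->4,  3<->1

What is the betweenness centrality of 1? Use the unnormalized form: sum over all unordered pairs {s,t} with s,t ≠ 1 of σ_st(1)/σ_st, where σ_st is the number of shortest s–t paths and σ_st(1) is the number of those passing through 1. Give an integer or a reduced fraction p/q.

1

Pairs whose geodesics pass through 1 — 3–4: 1.
All other pairs contribute 0.
Summing the contributions gives betweenness(1) = 1.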